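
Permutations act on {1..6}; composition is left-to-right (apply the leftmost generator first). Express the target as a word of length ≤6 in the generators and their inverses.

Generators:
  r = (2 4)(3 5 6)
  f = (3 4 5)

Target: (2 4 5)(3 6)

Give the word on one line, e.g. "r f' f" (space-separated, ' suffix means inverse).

f' r f' f' f'

  after f': (3 5 4)
  after r: (2 4 5)(3 6)
  after f': (2 3 6 5)
  after f': (2 5)(3 6 4)
  after f': (2 4 5)(3 6)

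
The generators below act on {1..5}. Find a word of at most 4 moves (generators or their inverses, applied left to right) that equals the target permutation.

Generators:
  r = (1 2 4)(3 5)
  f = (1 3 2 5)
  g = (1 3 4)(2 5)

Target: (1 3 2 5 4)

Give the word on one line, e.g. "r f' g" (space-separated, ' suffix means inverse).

f' r

  after f': (1 5 2 3)
  after r: (1 3 2 5 4)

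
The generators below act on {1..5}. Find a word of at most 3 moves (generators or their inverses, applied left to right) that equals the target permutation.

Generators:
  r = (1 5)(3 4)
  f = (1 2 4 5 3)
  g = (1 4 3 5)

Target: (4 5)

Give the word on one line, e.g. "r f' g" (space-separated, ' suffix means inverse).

  after r: (1 5)(3 4)
  after g: (4 5)

r g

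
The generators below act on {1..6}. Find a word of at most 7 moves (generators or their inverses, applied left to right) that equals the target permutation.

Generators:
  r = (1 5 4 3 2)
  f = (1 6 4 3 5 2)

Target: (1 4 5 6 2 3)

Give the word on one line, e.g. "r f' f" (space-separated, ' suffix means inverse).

  after r: (1 5 4 3 2)
  after f: (1 2 6 4 5 3)
  after r: (2 6 3 5)
  after f: (1 6 5)(2 4 3)
  after f: (1 4 5 6 2 3)

r f r f f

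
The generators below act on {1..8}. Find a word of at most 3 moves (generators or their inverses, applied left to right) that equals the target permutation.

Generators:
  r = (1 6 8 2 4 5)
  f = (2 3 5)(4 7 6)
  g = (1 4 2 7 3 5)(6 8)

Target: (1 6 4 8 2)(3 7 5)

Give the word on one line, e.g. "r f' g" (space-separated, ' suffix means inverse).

g' r r

  after g': (1 5 3 7 2 4)(6 8)
  after r: (2 5 3 7 4 6)
  after r: (1 6 4 8 2)(3 7 5)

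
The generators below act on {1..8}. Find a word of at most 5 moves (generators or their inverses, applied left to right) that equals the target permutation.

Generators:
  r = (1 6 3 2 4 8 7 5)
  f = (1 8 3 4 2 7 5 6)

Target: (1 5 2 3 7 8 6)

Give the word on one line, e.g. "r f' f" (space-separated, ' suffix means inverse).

  after r: (1 6 3 2 4 8 7 5)
  after f: (3 7 6 4)(5 8)
  after r: (1 6 8)(2 4)(3 5 7)
  after f': (1 5 2 3 7 8 6)

r f r f'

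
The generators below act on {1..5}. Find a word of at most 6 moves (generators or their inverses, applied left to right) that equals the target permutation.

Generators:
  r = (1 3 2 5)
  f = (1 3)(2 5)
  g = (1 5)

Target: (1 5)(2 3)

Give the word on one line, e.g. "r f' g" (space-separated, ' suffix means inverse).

g r' f r g

  after g: (1 5)
  after r': (1 2 3)
  after f: (1 5 2)
  after r: (2 3)
  after g: (1 5)(2 3)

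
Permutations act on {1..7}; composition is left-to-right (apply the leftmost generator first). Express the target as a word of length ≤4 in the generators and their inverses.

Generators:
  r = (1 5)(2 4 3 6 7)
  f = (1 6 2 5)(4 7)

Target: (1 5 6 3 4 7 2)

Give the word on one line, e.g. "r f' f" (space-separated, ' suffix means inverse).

f r r f

  after f: (1 6 2 5)(4 7)
  after r: (1 7 3 6 4 2)
  after r: (1 2 5)(3 7 6)
  after f: (1 5 6 3 4 7 2)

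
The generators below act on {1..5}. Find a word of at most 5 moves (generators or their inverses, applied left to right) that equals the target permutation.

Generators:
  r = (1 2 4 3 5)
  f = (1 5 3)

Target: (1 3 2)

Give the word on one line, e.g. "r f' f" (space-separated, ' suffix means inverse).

f' r' f r

  after f': (1 3 5)
  after r': (1 4 2)
  after f: (1 4 2 5 3)
  after r: (1 3 2)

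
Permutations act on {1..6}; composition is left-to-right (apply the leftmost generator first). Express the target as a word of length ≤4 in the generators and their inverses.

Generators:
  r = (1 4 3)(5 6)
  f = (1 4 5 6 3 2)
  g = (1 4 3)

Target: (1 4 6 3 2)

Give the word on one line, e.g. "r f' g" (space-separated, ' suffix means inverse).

  after f: (1 4 5 6 3 2)
  after r': (2 3)(4 6)
  after g: (1 4 6 3 2)

f r' g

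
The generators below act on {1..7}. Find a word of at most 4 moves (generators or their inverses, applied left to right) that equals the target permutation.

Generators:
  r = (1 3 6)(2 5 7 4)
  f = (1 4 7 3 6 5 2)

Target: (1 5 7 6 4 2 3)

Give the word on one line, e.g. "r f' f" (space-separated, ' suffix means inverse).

  after f: (1 4 7 3 6 5 2)
  after r': (1 7)(2 6)(4 5)
  after r': (1 5 7 6 4 2 3)

f r' r'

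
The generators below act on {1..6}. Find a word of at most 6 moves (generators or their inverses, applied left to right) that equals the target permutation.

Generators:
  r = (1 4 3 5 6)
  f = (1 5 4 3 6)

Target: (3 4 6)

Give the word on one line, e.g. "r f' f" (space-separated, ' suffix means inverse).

r f r f'

  after r: (1 4 3 5 6)
  after f: (1 3 4 6 5)
  after r: (1 5 4)
  after f': (3 4 6)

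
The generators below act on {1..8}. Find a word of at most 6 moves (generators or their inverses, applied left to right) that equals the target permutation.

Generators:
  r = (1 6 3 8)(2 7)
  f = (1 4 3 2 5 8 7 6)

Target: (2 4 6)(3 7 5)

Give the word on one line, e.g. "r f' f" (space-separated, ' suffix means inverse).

r r f' f'

  after r: (1 6 3 8)(2 7)
  after r: (1 3)(6 8)
  after f': (1 4)(2 3 6 5)(7 8)
  after f': (2 4 6)(3 7 5)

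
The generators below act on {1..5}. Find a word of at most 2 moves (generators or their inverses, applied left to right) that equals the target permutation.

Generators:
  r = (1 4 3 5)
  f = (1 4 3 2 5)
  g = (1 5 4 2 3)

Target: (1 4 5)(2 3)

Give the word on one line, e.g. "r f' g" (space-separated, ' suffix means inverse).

r' g

  after r': (1 5 3 4)
  after g: (1 4 5)(2 3)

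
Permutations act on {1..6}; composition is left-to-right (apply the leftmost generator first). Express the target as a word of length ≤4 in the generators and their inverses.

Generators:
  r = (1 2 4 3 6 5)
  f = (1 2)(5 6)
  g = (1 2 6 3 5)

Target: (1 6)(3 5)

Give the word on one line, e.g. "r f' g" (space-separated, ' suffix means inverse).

  after g': (1 5 3 6 2)
  after f: (1 6)(3 5)
  after f: (1 5 3 6 2)
  after f: (1 6)(3 5)

g' f f f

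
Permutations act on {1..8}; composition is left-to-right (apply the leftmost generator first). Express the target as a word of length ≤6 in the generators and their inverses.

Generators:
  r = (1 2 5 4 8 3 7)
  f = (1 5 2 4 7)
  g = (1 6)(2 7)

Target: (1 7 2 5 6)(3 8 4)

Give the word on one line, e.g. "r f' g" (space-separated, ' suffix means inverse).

f g g r' g'

  after f: (1 5 2 4 7)
  after g: (1 5 7 6)(2 4)
  after g: (1 5 2 4 7)
  after r': (1 2 5)(3 8 4)
  after g': (1 7 2 5 6)(3 8 4)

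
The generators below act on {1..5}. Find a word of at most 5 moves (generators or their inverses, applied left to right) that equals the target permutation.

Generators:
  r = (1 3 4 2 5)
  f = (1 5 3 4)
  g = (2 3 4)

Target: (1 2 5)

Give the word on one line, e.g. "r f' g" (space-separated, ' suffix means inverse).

r g g

  after r: (1 3 4 2 5)
  after g: (1 4 3 2 5)
  after g: (1 2 5)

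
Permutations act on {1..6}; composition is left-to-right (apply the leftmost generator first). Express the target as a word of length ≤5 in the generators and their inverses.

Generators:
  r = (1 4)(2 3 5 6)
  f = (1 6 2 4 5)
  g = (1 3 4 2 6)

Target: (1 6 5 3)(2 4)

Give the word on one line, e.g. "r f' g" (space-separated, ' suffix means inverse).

r' g' f' r' f'

  after r': (1 4)(2 6 5 3)
  after g': (1 3 4 6 5)
  after f': (1 3 2 6 4)
  after r': (1 2 5 3 6)
  after f': (1 6 5 3)(2 4)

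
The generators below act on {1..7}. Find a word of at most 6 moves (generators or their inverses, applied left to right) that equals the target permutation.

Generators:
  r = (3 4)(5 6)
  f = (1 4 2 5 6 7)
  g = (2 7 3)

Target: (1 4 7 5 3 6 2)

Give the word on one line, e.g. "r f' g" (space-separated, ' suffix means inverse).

  after f': (1 7 6 5 2 4)
  after g': (1 2 4)(3 7 6 5)
  after f': (1 4 7 5 3 6 2)
  after r: (1 3 5 4 7 6 2)
  after r: (1 4 7 5 3 6 2)

f' g' f' r r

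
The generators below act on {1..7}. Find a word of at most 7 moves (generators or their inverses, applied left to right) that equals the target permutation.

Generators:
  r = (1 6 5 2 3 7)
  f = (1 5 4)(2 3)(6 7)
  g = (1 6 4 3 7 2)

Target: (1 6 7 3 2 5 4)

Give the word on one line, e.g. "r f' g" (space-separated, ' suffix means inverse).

f g' f f g

  after f: (1 5 4)(2 3)(6 7)
  after g': (1 5 6 3 7)(2 4)
  after f: (1 4 3 6 2)(5 7)
  after f: (2 5 6 3 7 4)
  after g: (1 6 7 3 2 5 4)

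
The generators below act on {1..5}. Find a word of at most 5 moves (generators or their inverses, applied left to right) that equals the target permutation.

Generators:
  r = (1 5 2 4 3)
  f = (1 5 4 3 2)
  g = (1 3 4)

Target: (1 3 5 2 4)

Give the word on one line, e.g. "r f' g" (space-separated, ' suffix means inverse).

  after f': (1 2 3 4 5)
  after r: (1 4 2)
  after f: (1 3 2 5 4)
  after r': (1 4 3 5 2)
  after g': (1 3 5 2 4)

f' r f r' g'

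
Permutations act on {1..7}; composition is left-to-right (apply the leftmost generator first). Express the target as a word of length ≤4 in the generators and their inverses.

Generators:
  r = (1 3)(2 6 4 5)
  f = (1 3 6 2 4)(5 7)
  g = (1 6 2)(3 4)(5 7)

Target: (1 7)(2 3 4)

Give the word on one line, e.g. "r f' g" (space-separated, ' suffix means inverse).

f' r g

  after f': (1 4 2 6 3)(5 7)
  after r: (1 5 7 2 4 6)
  after g: (1 7)(2 3 4)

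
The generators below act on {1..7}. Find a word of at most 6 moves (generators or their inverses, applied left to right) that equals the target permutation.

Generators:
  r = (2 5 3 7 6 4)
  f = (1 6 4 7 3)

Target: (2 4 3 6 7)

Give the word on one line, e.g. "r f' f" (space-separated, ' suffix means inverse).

f' r' f r f

  after f': (1 3 7 4 6)
  after r': (1 5 2 4 7 6)
  after f: (1 5 2 7 4 3)
  after r: (1 3)(2 6 4 7)
  after f: (2 4 3 6 7)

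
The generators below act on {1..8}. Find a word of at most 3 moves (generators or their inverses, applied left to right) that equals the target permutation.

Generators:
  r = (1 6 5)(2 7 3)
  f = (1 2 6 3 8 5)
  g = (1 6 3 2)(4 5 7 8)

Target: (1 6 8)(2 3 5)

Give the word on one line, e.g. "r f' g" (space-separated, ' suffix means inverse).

f f

  after f: (1 2 6 3 8 5)
  after f: (1 6 8)(2 3 5)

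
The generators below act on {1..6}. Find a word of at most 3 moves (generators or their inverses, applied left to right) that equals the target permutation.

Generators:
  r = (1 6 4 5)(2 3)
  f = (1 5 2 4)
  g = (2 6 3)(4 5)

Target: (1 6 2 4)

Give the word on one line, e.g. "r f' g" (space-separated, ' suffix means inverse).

g r

  after g: (2 6 3)(4 5)
  after r: (1 6 2 4)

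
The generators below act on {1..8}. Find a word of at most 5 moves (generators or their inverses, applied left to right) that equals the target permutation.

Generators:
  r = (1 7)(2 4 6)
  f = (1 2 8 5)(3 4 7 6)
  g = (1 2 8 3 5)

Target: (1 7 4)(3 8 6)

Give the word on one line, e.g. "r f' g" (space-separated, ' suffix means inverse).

  after g: (1 2 8 3 5)
  after r: (1 4 6 2 8 3 5 7)
  after r: (1 6 4 2 8 3 5)
  after f': (1 7 4)(3 8 6)

g r r f'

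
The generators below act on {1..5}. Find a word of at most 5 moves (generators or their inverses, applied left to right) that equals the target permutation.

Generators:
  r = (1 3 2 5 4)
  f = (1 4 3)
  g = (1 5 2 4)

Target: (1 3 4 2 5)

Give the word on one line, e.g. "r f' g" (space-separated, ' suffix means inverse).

  after g': (1 4 2 5)
  after r: (2 4 5 3)
  after f: (1 4 5)(2 3)
  after f: (1 3 2)(4 5)
  after g: (1 3 4 2 5)

g' r f f g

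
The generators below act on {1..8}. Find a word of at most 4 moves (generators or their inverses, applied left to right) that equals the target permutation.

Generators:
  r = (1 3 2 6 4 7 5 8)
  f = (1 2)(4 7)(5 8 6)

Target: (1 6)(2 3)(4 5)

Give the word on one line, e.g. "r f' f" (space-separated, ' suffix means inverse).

f' r

  after f': (1 2)(4 7)(5 6 8)
  after r: (1 6)(2 3)(4 5)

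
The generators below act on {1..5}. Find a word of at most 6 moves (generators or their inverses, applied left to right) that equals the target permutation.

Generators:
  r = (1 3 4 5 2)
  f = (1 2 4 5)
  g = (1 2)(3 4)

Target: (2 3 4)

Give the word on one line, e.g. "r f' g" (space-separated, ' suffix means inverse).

  after r': (1 2 5 4 3)
  after r': (1 5 3 2 4)
  after g': (1 5 4 2 3)
  after r: (1 2 4)
  after g: (2 3 4)

r' r' g' r g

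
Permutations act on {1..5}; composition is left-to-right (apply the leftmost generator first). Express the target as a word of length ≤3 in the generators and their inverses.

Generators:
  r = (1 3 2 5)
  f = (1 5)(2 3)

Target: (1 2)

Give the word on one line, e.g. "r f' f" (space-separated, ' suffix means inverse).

  after r: (1 3 2 5)
  after f: (1 2)

r f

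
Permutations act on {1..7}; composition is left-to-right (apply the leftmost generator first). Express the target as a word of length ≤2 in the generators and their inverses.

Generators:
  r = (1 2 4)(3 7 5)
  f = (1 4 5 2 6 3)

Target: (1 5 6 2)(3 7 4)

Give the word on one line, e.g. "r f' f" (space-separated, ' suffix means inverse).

  after r: (1 2 4)(3 7 5)
  after f': (1 5 6 2)(3 7 4)

r f'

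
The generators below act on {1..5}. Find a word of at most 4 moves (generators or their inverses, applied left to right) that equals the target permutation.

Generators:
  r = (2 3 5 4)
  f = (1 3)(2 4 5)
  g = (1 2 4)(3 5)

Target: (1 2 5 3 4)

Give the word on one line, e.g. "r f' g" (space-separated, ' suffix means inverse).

r' g f r

  after r': (2 4 5 3)
  after g: (1 2)(3 4)
  after f: (1 4)(2 3 5)
  after r: (1 2 5 3 4)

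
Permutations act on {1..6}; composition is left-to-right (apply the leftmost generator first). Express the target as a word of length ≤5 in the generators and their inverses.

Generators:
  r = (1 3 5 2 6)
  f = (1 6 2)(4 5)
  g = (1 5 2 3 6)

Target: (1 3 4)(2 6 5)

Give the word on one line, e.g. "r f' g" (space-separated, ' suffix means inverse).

f' r f' r

  after f': (1 2 6)(4 5)
  after r: (1 6 3 5 4 2)
  after f': (3 4 6)
  after r: (1 3 4)(2 6 5)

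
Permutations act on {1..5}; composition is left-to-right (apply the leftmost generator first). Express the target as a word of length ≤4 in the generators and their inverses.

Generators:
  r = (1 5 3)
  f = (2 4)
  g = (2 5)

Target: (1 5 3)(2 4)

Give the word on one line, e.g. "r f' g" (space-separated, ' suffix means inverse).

  after r: (1 5 3)
  after f': (1 5 3)(2 4)

r f'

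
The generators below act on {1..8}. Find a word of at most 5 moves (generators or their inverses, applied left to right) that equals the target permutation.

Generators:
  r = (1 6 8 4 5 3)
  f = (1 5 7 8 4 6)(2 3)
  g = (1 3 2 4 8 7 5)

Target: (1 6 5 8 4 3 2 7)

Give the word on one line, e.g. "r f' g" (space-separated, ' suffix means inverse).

g' r' f

  after g': (1 5 7 8 4 2 3)
  after r': (1 4 2 5 7 6)
  after f: (1 6 5 8 4 3 2 7)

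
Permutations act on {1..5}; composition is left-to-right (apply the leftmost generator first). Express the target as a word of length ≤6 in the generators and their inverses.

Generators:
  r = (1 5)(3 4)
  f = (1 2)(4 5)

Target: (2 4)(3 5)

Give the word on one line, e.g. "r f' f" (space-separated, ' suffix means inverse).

f' r r r f'

  after f': (1 2)(4 5)
  after r: (1 2 5 3 4)
  after r: (1 2)(4 5)
  after r: (1 2 5 3 4)
  after f': (2 4)(3 5)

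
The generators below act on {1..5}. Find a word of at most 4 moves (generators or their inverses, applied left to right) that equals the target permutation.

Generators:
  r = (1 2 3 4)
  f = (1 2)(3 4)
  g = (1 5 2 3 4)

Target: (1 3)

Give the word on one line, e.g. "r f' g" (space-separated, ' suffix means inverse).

f' r

  after f': (1 2)(3 4)
  after r: (1 3)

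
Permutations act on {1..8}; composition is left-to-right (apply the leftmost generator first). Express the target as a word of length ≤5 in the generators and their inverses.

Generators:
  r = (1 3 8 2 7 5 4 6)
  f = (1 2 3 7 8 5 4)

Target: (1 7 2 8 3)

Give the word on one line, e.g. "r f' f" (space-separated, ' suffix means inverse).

  after f: (1 2 3 7 8 5 4)
  after r': (1 8 7 3 2)(4 6)
  after f: (1 5 4 6)
  after r': (1 7 2 8 3)

f r' f r'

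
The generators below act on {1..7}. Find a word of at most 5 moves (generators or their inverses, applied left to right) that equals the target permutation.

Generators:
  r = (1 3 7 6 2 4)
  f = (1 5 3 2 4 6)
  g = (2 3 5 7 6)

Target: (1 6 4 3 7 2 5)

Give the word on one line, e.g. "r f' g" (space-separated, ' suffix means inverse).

  after r: (1 3 7 6 2 4)
  after g: (1 5 7 2 4)(3 6)
  after r': (1 5 3 7 6)
  after f': (2 3 7 4)
  after f': (1 6 4 3 7 2 5)

r g r' f' f'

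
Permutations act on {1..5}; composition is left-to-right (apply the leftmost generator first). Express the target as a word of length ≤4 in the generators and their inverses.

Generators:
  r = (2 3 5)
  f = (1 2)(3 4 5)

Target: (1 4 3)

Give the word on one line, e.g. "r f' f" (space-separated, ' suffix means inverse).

f' r f

  after f': (1 2)(3 5 4)
  after r: (1 3 2)(4 5)
  after f: (1 4 3)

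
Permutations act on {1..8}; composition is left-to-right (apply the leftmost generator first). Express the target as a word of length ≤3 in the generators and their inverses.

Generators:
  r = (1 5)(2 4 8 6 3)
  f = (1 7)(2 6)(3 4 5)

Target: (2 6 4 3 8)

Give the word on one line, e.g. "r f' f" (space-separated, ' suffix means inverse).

r' r'

  after r': (1 5)(2 3 6 8 4)
  after r': (2 6 4 3 8)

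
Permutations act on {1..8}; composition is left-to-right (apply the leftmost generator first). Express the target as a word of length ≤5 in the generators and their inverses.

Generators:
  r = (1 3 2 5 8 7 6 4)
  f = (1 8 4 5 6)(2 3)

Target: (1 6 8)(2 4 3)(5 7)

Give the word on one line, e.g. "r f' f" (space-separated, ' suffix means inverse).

  after r: (1 3 2 5 8 7 6 4)
  after f': (1 2 4 6 8 7 5)
  after f': (1 3 2 8 7 4 5 6)
  after r': (2 5 7 6 4)
  after f': (1 6 8)(2 4 3)(5 7)

r f' f' r' f'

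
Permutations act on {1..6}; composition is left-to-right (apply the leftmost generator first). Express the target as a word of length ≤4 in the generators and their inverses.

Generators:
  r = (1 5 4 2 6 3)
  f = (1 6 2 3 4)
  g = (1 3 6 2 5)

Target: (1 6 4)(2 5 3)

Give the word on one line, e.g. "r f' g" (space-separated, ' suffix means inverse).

  after r': (1 3 6 2 4 5)
  after r': (1 6 4)(2 5 3)

r' r'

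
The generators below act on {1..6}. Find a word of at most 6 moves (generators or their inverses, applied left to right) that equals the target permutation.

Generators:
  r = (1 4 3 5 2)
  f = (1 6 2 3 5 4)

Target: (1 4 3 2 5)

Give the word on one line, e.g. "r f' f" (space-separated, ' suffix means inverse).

  after f: (1 6 2 3 5 4)
  after r: (1 6)(2 5 3)
  after f: (1 2 4)
  after r: (2 3 5)
  after r: (1 4 3 2 5)

f r f r r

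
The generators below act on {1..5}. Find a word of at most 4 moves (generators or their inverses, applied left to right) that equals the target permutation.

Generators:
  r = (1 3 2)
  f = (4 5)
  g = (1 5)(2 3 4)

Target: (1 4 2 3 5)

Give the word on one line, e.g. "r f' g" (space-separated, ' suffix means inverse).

f' r' g' r'

  after f': (4 5)
  after r': (1 2 3)(4 5)
  after g': (1 4)(3 5)
  after r': (1 4 2 3 5)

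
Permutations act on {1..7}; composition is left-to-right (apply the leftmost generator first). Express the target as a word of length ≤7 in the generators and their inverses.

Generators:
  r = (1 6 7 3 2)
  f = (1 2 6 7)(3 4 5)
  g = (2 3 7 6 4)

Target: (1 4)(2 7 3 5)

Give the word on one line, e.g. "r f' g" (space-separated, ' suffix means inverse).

  after r: (1 6 7 3 2)
  after g': (1 7 2)(3 4 6)
  after f': (1 6 5 4 2 7)
  after f': (1 2 6 4)(3 5)
  after g': (1 4)(2 7 3 5)

r g' f' f' g'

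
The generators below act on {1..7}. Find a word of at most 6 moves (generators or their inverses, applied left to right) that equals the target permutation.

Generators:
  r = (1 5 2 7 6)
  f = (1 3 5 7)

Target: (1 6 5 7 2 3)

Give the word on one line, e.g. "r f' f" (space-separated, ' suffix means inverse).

f' r f f

  after f': (1 7 5 3)
  after r: (1 6)(2 7)(3 5)
  after f: (1 6 3 7 2)
  after f: (1 6 5 7 2 3)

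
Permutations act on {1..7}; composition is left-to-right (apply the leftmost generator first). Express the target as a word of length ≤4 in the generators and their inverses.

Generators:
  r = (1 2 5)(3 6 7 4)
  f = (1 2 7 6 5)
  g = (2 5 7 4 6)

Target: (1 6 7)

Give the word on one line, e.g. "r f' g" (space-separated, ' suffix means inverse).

  after g': (2 6 4 7 5)
  after f: (1 2 5 7)(4 6)
  after g': (1 6 7)

g' f g'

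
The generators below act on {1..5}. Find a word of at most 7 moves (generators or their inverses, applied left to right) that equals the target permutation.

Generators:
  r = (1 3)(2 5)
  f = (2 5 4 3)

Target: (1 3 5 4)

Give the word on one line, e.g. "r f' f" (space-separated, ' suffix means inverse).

r f r f' f'

  after r: (1 3)(2 5)
  after f: (1 2 4 3)
  after r: (1 5 2 4)
  after f': (1 2 5 3 4)
  after f': (1 3 5 4)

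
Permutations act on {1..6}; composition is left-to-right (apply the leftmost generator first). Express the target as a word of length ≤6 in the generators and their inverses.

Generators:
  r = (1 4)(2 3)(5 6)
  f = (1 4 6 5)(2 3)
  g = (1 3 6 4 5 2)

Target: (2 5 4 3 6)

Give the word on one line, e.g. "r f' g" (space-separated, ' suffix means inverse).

g f g' f

  after g: (1 3 6 4 5 2)
  after f: (1 2 4)(3 5)
  after g': (1 5)(2 6 3 4)
  after f: (2 5 4 3 6)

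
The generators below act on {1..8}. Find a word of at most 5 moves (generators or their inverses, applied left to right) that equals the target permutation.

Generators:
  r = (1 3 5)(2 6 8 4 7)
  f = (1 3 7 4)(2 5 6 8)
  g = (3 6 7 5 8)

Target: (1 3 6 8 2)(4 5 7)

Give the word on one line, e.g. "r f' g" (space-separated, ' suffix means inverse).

r f' r

  after r: (1 3 5)(2 6 8 4 7)
  after f': (2 5 4 3)(7 8)
  after r: (1 3 6 8 2)(4 5 7)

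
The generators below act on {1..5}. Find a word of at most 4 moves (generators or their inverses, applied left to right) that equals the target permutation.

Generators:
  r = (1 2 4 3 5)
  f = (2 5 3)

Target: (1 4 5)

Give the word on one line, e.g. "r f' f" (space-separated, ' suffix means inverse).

f r r

  after f: (2 5 3)
  after r: (1 2)(3 4)
  after r: (1 4 5)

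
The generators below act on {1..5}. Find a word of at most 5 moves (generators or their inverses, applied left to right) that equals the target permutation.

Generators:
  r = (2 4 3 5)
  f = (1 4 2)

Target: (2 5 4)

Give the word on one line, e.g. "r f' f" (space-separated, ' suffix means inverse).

r f r' f

  after r: (2 4 3 5)
  after f: (1 4 3 5)
  after r': (1 2 5)
  after f: (2 5 4)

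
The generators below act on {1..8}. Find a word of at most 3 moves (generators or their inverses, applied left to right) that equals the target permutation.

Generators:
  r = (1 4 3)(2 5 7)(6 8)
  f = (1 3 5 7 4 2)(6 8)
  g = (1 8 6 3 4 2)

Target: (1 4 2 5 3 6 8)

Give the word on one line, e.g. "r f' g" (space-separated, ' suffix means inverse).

f' g r

  after f': (1 2 4 7 5 3)(6 8)
  after g: (3 8)(4 7 5)
  after r: (1 4 2 5 3 6 8)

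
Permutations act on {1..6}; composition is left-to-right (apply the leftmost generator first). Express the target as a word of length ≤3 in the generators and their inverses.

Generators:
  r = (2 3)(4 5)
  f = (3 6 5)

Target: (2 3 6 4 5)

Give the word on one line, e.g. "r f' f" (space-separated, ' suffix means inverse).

  after f: (3 6 5)
  after r: (2 3 6 4 5)

f r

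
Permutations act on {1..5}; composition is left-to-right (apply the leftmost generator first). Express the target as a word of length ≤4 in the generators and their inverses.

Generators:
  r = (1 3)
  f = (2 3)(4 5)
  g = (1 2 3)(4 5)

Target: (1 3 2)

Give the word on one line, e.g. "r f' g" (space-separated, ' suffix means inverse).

r' g' f

  after r': (1 3)
  after g': (1 2)(4 5)
  after f: (1 3 2)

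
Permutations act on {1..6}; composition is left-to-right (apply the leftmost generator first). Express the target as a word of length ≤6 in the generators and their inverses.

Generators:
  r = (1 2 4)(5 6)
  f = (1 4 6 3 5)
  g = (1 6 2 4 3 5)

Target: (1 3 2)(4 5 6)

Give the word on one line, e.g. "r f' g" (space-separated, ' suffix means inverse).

f' f' r r

  after f': (1 5 3 6 4)
  after f': (1 3 4 5 6)
  after r: (1 3)(2 4 6)
  after r: (1 3 2)(4 5 6)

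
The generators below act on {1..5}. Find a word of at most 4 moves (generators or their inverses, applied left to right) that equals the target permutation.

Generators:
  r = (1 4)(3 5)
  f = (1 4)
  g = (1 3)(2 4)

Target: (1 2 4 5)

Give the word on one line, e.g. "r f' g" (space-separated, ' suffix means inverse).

r g f' r

  after r: (1 4)(3 5)
  after g: (1 2 4 3 5)
  after f': (1 2)(3 5 4)
  after r: (1 2 4 5)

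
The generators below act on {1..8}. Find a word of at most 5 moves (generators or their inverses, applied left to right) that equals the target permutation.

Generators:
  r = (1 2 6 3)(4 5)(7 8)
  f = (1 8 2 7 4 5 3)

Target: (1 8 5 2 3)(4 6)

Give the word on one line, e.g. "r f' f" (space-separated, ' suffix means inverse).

  after r': (1 3 6 2)(4 5)(7 8)
  after f: (2 8 4 3 6 7)
  after f: (1 8 5 3 6 4)
  after r: (1 7 8 4 2 6 5)
  after r: (1 8 5 2 3)(4 6)

r' f f r r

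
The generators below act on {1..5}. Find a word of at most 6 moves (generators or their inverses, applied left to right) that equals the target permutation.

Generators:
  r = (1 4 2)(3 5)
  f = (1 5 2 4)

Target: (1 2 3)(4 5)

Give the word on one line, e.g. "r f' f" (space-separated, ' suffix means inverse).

f' r r r f'

  after f': (1 4 2 5)
  after r: (1 2 3 5 4)
  after r: (2 5)
  after r: (1 4 2 3 5)
  after f': (1 2 3)(4 5)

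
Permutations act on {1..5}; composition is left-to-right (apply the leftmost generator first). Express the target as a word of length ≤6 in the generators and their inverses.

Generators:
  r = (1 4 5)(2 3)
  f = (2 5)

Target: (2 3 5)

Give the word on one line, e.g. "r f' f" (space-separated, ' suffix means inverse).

  after r: (1 4 5)(2 3)
  after r: (1 5 4)
  after r: (2 3)
  after f': (2 3 5)

r r r f'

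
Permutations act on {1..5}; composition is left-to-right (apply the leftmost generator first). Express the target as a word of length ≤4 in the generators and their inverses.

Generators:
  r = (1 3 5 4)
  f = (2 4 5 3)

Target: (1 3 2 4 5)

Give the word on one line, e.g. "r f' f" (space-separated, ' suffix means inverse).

  after f': (2 3 5 4)
  after r': (1 4 2)
  after f: (1 5 3 2)
  after r': (1 3 2 4 5)

f' r' f r'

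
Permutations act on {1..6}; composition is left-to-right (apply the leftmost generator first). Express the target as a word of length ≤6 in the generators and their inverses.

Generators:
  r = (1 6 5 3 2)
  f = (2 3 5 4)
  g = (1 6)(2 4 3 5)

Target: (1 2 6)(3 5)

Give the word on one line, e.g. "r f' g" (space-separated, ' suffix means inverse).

  after r': (1 2 3 5 6)
  after g: (1 4 3 2 5)
  after r': (1 4 5 2 6)
  after f: (1 2 6)(3 5)

r' g r' f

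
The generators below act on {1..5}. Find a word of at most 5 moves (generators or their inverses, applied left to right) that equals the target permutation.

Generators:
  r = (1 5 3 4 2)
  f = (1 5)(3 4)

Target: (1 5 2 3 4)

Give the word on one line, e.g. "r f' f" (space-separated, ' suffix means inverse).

r f' r

  after r: (1 5 3 4 2)
  after f': (2 5 4)
  after r: (1 5 2 3 4)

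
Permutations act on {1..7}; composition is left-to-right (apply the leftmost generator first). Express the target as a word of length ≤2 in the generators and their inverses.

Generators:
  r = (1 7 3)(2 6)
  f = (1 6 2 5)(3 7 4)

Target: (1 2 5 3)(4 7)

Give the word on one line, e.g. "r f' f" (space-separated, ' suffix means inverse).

  after f: (1 6 2 5)(3 7 4)
  after r': (1 2 5 3)(4 7)

f r'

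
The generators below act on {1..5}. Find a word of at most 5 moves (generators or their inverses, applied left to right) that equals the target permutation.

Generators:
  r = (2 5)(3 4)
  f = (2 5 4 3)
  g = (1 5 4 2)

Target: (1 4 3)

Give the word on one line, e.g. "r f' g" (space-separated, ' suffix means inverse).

r' g' g'

  after r': (2 5)(3 4)
  after g': (1 2)(3 5 4)
  after g': (1 4 3)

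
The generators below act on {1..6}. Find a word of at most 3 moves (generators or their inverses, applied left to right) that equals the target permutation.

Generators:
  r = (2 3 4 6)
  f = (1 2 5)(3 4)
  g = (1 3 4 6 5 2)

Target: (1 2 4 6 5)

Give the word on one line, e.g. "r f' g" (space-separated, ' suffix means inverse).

  after r: (2 3 4 6)
  after f: (1 2 4 6 5)

r f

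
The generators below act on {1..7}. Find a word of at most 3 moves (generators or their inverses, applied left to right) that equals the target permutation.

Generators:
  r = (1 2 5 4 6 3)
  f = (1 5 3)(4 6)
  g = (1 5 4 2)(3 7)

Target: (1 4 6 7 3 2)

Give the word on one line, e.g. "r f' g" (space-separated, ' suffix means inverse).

r g'

  after r: (1 2 5 4 6 3)
  after g': (1 4 6 7 3 2)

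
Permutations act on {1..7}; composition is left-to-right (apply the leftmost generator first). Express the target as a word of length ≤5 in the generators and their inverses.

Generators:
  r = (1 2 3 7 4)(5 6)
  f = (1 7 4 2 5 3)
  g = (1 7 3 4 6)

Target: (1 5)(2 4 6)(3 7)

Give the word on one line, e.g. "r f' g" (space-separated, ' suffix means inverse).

  after f: (1 7 4 2 5 3)
  after g: (1 3 7 6)(2 5 4)
  after f: (2 3 4 5)(6 7)
  after r: (1 2 7 5 3)(4 6)
  after f: (1 5)(2 4 6)(3 7)

f g f r f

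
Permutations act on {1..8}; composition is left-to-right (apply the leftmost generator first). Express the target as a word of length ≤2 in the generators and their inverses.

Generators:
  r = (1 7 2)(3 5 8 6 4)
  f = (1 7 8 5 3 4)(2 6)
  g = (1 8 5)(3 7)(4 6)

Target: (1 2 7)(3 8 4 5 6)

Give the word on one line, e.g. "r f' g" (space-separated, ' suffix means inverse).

r r

  after r: (1 7 2)(3 5 8 6 4)
  after r: (1 2 7)(3 8 4 5 6)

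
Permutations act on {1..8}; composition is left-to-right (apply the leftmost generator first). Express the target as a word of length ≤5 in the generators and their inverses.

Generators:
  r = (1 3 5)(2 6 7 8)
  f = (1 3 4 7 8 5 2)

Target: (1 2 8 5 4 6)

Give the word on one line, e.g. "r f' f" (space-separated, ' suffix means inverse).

r f f r' r'

  after r: (1 3 5)(2 6 7 8)
  after f: (1 4 7 5 3 2 6 8)
  after f: (1 7 2 6 5 4 8 3)
  after r': (1 6 3 5 4 7 8)
  after r': (1 2 8 5 4 6)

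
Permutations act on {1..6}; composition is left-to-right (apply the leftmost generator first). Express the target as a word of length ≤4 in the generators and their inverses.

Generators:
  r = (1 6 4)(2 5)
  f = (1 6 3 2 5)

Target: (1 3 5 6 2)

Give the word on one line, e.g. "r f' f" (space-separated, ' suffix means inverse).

f f

  after f: (1 6 3 2 5)
  after f: (1 3 5 6 2)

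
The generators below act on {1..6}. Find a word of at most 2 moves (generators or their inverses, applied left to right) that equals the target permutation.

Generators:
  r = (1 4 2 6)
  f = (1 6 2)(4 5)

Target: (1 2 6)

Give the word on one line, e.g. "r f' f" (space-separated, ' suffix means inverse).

  after f: (1 6 2)(4 5)
  after f: (1 2 6)

f f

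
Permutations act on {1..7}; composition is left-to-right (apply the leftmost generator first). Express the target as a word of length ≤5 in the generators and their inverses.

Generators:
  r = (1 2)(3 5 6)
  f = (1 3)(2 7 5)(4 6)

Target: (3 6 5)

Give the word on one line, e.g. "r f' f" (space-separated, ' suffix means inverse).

r' r' r' r'

  after r': (1 2)(3 6 5)
  after r': (3 5 6)
  after r': (1 2)
  after r': (3 6 5)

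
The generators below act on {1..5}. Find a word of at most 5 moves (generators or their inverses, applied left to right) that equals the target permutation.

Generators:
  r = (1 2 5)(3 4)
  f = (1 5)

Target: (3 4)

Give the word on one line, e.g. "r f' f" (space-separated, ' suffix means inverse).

  after r: (1 2 5)(3 4)
  after r: (1 5 2)
  after r: (3 4)

r r r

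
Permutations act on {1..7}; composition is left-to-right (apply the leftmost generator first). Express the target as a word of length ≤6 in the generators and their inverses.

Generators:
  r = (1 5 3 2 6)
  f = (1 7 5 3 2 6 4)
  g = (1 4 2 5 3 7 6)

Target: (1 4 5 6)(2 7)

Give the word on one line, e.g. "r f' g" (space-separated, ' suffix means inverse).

f r' f' g

  after f: (1 7 5 3 2 6 4)
  after r': (1 7)(4 6)
  after f': (2 3 5 7 4)
  after g: (1 4 5 6)(2 7)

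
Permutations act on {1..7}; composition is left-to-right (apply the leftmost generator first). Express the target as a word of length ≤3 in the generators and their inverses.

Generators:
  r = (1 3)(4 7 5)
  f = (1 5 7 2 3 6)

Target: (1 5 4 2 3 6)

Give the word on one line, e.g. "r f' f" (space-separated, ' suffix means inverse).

r' r' f

  after r': (1 3)(4 5 7)
  after r': (4 7 5)
  after f: (1 5 4 2 3 6)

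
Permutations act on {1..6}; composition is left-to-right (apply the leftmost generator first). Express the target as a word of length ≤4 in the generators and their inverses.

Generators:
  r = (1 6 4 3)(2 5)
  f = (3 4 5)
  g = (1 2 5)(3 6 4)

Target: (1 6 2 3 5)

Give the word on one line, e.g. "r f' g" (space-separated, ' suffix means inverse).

  after g': (1 5 2)(3 4 6)
  after f': (1 4 6 5 2)
  after g': (1 6 2 5)(3 4)
  after f: (1 6 2 3 5)

g' f' g' f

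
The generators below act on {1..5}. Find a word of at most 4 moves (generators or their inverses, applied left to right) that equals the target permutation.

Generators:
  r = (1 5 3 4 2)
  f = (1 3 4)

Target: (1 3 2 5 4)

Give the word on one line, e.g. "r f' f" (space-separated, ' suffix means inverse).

r' r' r'

  after r': (1 2 4 3 5)
  after r': (1 4 5 2 3)
  after r': (1 3 2 5 4)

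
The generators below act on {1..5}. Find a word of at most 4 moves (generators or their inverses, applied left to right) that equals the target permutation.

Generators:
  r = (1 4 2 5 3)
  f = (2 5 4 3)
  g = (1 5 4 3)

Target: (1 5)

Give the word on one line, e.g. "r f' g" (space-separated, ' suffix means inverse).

  after f': (2 3 4 5)
  after r': (1 3)(2 5 4)
  after r': (1 5)

f' r' r'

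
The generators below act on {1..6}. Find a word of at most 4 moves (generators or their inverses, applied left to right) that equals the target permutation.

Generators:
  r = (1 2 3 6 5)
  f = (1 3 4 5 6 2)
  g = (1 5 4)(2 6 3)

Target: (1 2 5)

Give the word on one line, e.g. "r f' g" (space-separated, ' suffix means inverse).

  after f: (1 3 4 5 6 2)
  after r': (1 2 5 3 4 6)
  after g: (1 6 5 2 4 3)
  after f: (1 2 5)

f r' g f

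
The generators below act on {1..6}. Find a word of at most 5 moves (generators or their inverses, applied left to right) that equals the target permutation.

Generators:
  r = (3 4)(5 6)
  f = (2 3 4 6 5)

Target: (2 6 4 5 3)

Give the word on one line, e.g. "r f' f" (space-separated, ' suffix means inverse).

  after r': (3 4)(5 6)
  after f': (2 5 4)
  after f': (2 6 4 5 3)

r' f' f'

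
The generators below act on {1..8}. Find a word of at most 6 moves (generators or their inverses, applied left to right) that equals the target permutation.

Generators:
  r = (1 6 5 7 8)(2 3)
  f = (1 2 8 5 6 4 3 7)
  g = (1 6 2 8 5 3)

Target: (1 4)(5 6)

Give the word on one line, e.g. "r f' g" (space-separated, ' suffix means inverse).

  after g: (1 6 2 8 5 3)
  after f': (1 5 4 6)(3 7)
  after g: (1 3 7)(2 8 5 4)
  after f': (1 4)(5 6)

g f' g f'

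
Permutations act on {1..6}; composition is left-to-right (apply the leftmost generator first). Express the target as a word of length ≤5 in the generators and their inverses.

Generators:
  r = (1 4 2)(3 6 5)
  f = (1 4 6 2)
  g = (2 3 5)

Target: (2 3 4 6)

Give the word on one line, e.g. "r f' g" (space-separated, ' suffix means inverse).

r f' g

  after r: (1 4 2)(3 6 5)
  after f': (3 4 6 5)
  after g: (2 3 4 6)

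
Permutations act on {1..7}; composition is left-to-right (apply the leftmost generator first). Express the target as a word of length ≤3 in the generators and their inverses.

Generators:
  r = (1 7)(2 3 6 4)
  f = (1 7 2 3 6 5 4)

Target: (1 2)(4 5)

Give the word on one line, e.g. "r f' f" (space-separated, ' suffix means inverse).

  after r': (1 7)(2 4 6 3)
  after f: (1 2)(4 5)

r' f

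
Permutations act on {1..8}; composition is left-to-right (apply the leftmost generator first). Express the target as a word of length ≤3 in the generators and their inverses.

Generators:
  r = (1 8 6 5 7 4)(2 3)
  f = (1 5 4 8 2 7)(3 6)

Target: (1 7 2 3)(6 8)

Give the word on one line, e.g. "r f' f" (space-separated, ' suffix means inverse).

r f f

  after r: (1 8 6 5 7 4)(2 3)
  after f: (1 2 6 4 5)(3 7 8)
  after f: (1 7 2 3)(6 8)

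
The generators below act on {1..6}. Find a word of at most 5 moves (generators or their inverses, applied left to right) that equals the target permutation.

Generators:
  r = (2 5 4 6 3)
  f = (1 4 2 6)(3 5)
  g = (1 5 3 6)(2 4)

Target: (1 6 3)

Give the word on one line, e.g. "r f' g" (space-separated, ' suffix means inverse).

f' r f g' f'

  after f': (1 6 2 4)(3 5)
  after r: (1 3 4)(2 6 5)
  after f: (1 5 6 3 2)
  after g': (2 6 5 3 4)
  after f': (1 6 3)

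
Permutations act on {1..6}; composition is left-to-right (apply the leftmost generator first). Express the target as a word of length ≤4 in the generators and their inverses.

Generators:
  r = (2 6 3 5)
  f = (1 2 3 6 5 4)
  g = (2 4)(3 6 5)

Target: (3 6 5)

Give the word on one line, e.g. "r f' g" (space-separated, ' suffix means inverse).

  after g': (2 4)(3 5 6)
  after g': (3 6 5)

g' g'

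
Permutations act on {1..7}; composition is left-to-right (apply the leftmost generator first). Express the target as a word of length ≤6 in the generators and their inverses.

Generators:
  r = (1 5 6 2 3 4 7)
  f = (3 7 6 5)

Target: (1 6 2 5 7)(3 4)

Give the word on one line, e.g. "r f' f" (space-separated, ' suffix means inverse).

r f f f

  after r: (1 5 6 2 3 4 7)
  after f: (1 3 4 6 2 7)
  after f: (1 7)(2 6)(3 4 5)
  after f: (1 6 2 5 7)(3 4)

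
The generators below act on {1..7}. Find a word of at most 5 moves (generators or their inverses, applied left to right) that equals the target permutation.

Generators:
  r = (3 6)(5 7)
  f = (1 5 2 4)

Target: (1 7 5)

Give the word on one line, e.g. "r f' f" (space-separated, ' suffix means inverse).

r' f r f'

  after r': (3 6)(5 7)
  after f: (1 5 7 2 4)(3 6)
  after r: (1 7 2 4)
  after f': (1 7 5)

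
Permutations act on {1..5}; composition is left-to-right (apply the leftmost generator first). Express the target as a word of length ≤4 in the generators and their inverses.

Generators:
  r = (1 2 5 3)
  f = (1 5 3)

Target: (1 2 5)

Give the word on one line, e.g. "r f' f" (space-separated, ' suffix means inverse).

  after r': (1 3 5 2)
  after f: (2 5)
  after f: (1 5 2 3)
  after r': (1 2 5)

r' f f r'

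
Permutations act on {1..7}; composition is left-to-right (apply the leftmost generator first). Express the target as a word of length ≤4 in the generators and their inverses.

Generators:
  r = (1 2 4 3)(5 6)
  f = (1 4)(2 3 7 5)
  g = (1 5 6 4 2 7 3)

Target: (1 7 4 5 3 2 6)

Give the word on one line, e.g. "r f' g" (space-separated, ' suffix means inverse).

g' g'

  after g': (1 3 7 2 4 6 5)
  after g': (1 7 4 5 3 2 6)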